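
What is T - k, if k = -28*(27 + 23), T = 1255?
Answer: 2655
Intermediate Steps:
k = -1400 (k = -28*50 = -1400)
T - k = 1255 - 1*(-1400) = 1255 + 1400 = 2655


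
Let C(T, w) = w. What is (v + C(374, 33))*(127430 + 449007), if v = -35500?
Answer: -20444491079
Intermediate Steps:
(v + C(374, 33))*(127430 + 449007) = (-35500 + 33)*(127430 + 449007) = -35467*576437 = -20444491079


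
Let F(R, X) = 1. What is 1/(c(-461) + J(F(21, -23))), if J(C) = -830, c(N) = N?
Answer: -1/1291 ≈ -0.00077459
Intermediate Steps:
1/(c(-461) + J(F(21, -23))) = 1/(-461 - 830) = 1/(-1291) = -1/1291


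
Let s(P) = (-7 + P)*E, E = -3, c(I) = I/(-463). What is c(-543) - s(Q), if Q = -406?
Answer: -573114/463 ≈ -1237.8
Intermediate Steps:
c(I) = -I/463 (c(I) = I*(-1/463) = -I/463)
s(P) = 21 - 3*P (s(P) = (-7 + P)*(-3) = 21 - 3*P)
c(-543) - s(Q) = -1/463*(-543) - (21 - 3*(-406)) = 543/463 - (21 + 1218) = 543/463 - 1*1239 = 543/463 - 1239 = -573114/463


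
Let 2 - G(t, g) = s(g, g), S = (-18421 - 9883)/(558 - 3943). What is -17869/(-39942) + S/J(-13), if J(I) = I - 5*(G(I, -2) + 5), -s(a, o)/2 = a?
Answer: 2872987/19314810 ≈ 0.14875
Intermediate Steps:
S = 28304/3385 (S = -28304/(-3385) = -28304*(-1/3385) = 28304/3385 ≈ 8.3616)
s(a, o) = -2*a
G(t, g) = 2 + 2*g (G(t, g) = 2 - (-2)*g = 2 + 2*g)
J(I) = -15 + I (J(I) = I - 5*((2 + 2*(-2)) + 5) = I - 5*((2 - 4) + 5) = I - 5*(-2 + 5) = I - 5*3 = I - 15 = -15 + I)
-17869/(-39942) + S/J(-13) = -17869/(-39942) + 28304/(3385*(-15 - 13)) = -17869*(-1/39942) + (28304/3385)/(-28) = 17869/39942 + (28304/3385)*(-1/28) = 17869/39942 - 7076/23695 = 2872987/19314810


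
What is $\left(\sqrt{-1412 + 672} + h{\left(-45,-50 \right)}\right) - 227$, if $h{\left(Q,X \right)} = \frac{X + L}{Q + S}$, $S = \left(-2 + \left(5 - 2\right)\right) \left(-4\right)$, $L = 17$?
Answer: $- \frac{11090}{49} + 2 i \sqrt{185} \approx -226.33 + 27.203 i$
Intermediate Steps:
$S = -4$ ($S = \left(-2 + \left(5 - 2\right)\right) \left(-4\right) = \left(-2 + 3\right) \left(-4\right) = 1 \left(-4\right) = -4$)
$h{\left(Q,X \right)} = \frac{17 + X}{-4 + Q}$ ($h{\left(Q,X \right)} = \frac{X + 17}{Q - 4} = \frac{17 + X}{-4 + Q}$)
$\left(\sqrt{-1412 + 672} + h{\left(-45,-50 \right)}\right) - 227 = \left(\sqrt{-1412 + 672} + \frac{17 - 50}{-4 - 45}\right) - 227 = \left(\sqrt{-740} + \frac{1}{-49} \left(-33\right)\right) - 227 = \left(2 i \sqrt{185} - - \frac{33}{49}\right) - 227 = \left(2 i \sqrt{185} + \frac{33}{49}\right) - 227 = \left(\frac{33}{49} + 2 i \sqrt{185}\right) - 227 = - \frac{11090}{49} + 2 i \sqrt{185}$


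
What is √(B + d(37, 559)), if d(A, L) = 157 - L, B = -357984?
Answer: 7*I*√7314 ≈ 598.65*I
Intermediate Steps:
√(B + d(37, 559)) = √(-357984 + (157 - 1*559)) = √(-357984 + (157 - 559)) = √(-357984 - 402) = √(-358386) = 7*I*√7314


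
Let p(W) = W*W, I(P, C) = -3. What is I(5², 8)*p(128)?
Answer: -49152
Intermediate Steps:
p(W) = W²
I(5², 8)*p(128) = -3*128² = -3*16384 = -49152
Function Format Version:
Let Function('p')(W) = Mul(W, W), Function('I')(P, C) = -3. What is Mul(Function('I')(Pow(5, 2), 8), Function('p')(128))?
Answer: -49152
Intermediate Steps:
Function('p')(W) = Pow(W, 2)
Mul(Function('I')(Pow(5, 2), 8), Function('p')(128)) = Mul(-3, Pow(128, 2)) = Mul(-3, 16384) = -49152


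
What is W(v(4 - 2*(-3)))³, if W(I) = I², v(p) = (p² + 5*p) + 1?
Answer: 11853911588401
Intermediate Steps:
v(p) = 1 + p² + 5*p
W(v(4 - 2*(-3)))³ = ((1 + (4 - 2*(-3))² + 5*(4 - 2*(-3)))²)³ = ((1 + (4 + 6)² + 5*(4 + 6))²)³ = ((1 + 10² + 5*10)²)³ = ((1 + 100 + 50)²)³ = (151²)³ = 22801³ = 11853911588401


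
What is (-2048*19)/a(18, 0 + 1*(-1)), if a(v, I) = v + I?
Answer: -38912/17 ≈ -2288.9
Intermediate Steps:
a(v, I) = I + v
(-2048*19)/a(18, 0 + 1*(-1)) = (-2048*19)/((0 + 1*(-1)) + 18) = -38912/((0 - 1) + 18) = -38912/(-1 + 18) = -38912/17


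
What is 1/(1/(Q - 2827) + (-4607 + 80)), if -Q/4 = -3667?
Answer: -11841/53604206 ≈ -0.00022090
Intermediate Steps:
Q = 14668 (Q = -4*(-3667) = 14668)
1/(1/(Q - 2827) + (-4607 + 80)) = 1/(1/(14668 - 2827) + (-4607 + 80)) = 1/(1/11841 - 4527) = 1/(-53604206/11841) = -11841/53604206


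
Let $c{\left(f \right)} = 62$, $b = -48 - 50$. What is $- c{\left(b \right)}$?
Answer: $-62$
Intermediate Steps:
$b = -98$ ($b = -48 - 50 = -98$)
$- c{\left(b \right)} = \left(-1\right) 62 = -62$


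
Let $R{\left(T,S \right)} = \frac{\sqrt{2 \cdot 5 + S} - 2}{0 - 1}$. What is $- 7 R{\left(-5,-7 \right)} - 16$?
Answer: $-30 + 7 \sqrt{3} \approx -17.876$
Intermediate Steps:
$R{\left(T,S \right)} = 2 - \sqrt{10 + S}$ ($R{\left(T,S \right)} = \frac{\sqrt{10 + S} - 2}{-1} = \left(-2 + \sqrt{10 + S}\right) \left(-1\right) = 2 - \sqrt{10 + S}$)
$- 7 R{\left(-5,-7 \right)} - 16 = - 7 \left(2 - \sqrt{10 - 7}\right) - 16 = - 7 \left(2 - \sqrt{3}\right) - 16 = \left(-14 + 7 \sqrt{3}\right) - 16 = -30 + 7 \sqrt{3}$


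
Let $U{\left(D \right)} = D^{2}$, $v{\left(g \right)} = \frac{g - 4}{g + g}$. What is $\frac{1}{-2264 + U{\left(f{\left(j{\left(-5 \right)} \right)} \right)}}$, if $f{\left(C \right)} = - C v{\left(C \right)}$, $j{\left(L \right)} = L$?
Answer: $- \frac{4}{8975} \approx -0.00044568$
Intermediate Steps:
$v{\left(g \right)} = \frac{-4 + g}{2 g}$
$f{\left(C \right)} = 2 - \frac{C}{2}$ ($f{\left(C \right)} = - C \frac{-4 + C}{2 C} = 2 - \frac{C}{2}$)
$\frac{1}{-2264 + U{\left(f{\left(j{\left(-5 \right)} \right)} \right)}} = \frac{1}{-2264 + \left(2 - - \frac{5}{2}\right)^{2}} = \frac{1}{-2264 + \left(2 + \frac{5}{2}\right)^{2}} = \frac{1}{-2264 + \left(\frac{9}{2}\right)^{2}} = \frac{1}{-2264 + \frac{81}{4}} = \frac{1}{- \frac{8975}{4}} = - \frac{4}{8975}$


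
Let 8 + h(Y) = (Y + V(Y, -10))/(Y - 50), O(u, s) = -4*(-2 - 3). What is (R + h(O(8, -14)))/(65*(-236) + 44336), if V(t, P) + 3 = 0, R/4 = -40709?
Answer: -4885337/869880 ≈ -5.6161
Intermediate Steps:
R = -162836 (R = 4*(-40709) = -162836)
V(t, P) = -3 (V(t, P) = -3 + 0 = -3)
O(u, s) = 20 (O(u, s) = -4*(-5) = 20)
h(Y) = -8 + (-3 + Y)/(-50 + Y) (h(Y) = -8 + (Y - 3)/(Y - 50) = -8 + (-3 + Y)/(-50 + Y))
(R + h(O(8, -14)))/(65*(-236) + 44336) = (-162836 + (397 - 7*20)/(-50 + 20))/(65*(-236) + 44336) = (-162836 + (397 - 140)/(-30))/(-15340 + 44336) = (-162836 - 1/30*257)/28996 = (-162836 - 257/30)*(1/28996) = -4885337/30*1/28996 = -4885337/869880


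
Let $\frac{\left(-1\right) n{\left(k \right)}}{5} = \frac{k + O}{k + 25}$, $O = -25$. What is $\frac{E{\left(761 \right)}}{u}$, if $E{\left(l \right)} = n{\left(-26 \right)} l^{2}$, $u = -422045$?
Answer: $\frac{29535171}{84409} \approx 349.91$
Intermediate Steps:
$n{\left(k \right)} = - \frac{5 \left(-25 + k\right)}{25 + k}$ ($n{\left(k \right)} = - 5 \frac{k - 25}{k + 25} = - 5 \frac{-25 + k}{25 + k} = - \frac{5 \left(-25 + k\right)}{25 + k}$)
$E{\left(l \right)} = - 255 l^{2}$ ($E{\left(l \right)} = \frac{5 \left(25 - -26\right)}{25 - 26} l^{2} = \frac{5 \left(25 + 26\right)}{-1} l^{2} = 5 \left(-1\right) 51 l^{2} = - 255 l^{2}$)
$\frac{E{\left(761 \right)}}{u} = \frac{\left(-255\right) 761^{2}}{-422045} = \left(-255\right) 579121 \left(- \frac{1}{422045}\right) = \left(-147675855\right) \left(- \frac{1}{422045}\right) = \frac{29535171}{84409}$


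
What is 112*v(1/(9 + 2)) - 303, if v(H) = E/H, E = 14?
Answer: 16945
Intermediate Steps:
v(H) = 14/H
112*v(1/(9 + 2)) - 303 = 112*(14/(1/(9 + 2))) - 303 = 112*(14/(1/11)) - 303 = 112*(14*11) - 303 = 112*154 - 303 = 17248 - 303 = 16945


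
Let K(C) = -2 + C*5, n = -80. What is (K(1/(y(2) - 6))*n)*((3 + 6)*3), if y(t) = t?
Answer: 7020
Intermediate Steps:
K(C) = -2 + 5*C
(K(1/(y(2) - 6))*n)*((3 + 6)*3) = ((-2 + 5/(2 - 6))*(-80))*((3 + 6)*3) = ((-2 + 5/(-4))*(-80))*(9*3) = ((-2 + 5*(-¼))*(-80))*27 = ((-2 - 5/4)*(-80))*27 = -13/4*(-80)*27 = 260*27 = 7020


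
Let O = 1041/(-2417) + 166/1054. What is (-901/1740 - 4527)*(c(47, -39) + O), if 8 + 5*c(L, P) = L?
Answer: -377638995780101/11081703300 ≈ -34078.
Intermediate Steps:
c(L, P) = -8/5 + L/5
O = -347996/1273759 (O = 1041*(-1/2417) + 166*(1/1054) = -1041/2417 + 83/527 = -347996/1273759 ≈ -0.27320)
(-901/1740 - 4527)*(c(47, -39) + O) = (-901/1740 - 4527)*((-8/5 + (1/5)*47) - 347996/1273759) = (-901*1/1740 - 4527)*((-8/5 + 47/5) - 347996/1273759) = (-901/1740 - 4527)*(39/5 - 347996/1273759) = -7877881/1740*47936621/6368795 = -377638995780101/11081703300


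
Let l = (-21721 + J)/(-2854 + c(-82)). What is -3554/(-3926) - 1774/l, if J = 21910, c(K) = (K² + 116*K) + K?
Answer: 738273183/13741 ≈ 53728.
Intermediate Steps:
c(K) = K² + 117*K
l = -7/212 (l = (-21721 + 21910)/(-2854 - 82*(117 - 82)) = 189/(-2854 - 82*35) = 189/(-2854 - 2870) = 189/(-5724) = 189*(-1/5724) = -7/212 ≈ -0.033019)
-3554/(-3926) - 1774/l = -3554/(-3926) - 1774/(-7/212) = -3554*(-1/3926) - 1774*(-212/7) = 1777/1963 + 376088/7 = 738273183/13741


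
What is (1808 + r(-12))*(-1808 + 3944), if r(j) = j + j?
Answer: 3810624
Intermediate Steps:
r(j) = 2*j
(1808 + r(-12))*(-1808 + 3944) = (1808 + 2*(-12))*(-1808 + 3944) = (1808 - 24)*2136 = 1784*2136 = 3810624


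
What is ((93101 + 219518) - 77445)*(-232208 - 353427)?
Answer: -137726125490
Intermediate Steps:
((93101 + 219518) - 77445)*(-232208 - 353427) = (312619 - 77445)*(-585635) = 235174*(-585635) = -137726125490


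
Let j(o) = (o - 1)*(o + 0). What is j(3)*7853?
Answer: 47118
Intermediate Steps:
j(o) = o*(-1 + o) (j(o) = (-1 + o)*o = o*(-1 + o))
j(3)*7853 = (3*(-1 + 3))*7853 = (3*2)*7853 = 6*7853 = 47118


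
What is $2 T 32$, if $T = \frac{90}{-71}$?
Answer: $- \frac{5760}{71} \approx -81.127$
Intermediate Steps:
$T = - \frac{90}{71}$ ($T = 90 \left(- \frac{1}{71}\right) = - \frac{90}{71} \approx -1.2676$)
$2 T 32 = 2 \left(- \frac{90}{71}\right) 32 = \left(- \frac{180}{71}\right) 32 = - \frac{5760}{71}$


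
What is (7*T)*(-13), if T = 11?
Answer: -1001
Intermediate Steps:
(7*T)*(-13) = (7*11)*(-13) = 77*(-13) = -1001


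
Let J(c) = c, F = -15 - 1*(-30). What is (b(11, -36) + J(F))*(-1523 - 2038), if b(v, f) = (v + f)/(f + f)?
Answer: -1311635/24 ≈ -54651.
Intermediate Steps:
b(v, f) = (f + v)/(2*f) (b(v, f) = (f + v)/((2*f)) = (f + v)*(1/(2*f)) = (f + v)/(2*f))
F = 15 (F = -15 + 30 = 15)
(b(11, -36) + J(F))*(-1523 - 2038) = ((1/2)*(-36 + 11)/(-36) + 15)*(-1523 - 2038) = ((1/2)*(-1/36)*(-25) + 15)*(-3561) = (25/72 + 15)*(-3561) = (1105/72)*(-3561) = -1311635/24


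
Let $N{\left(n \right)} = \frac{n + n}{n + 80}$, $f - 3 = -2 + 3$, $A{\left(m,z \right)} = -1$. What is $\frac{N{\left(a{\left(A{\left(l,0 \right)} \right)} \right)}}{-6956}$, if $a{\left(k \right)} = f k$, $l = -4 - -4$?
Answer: $\frac{1}{66082} \approx 1.5133 \cdot 10^{-5}$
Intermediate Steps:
$l = 0$ ($l = -4 + 4 = 0$)
$f = 4$ ($f = 3 + \left(-2 + 3\right) = 3 + 1 = 4$)
$a{\left(k \right)} = 4 k$
$N{\left(n \right)} = \frac{2 n}{80 + n}$
$\frac{N{\left(a{\left(A{\left(l,0 \right)} \right)} \right)}}{-6956} = \frac{2 \cdot 4 \left(-1\right) \frac{1}{80 + 4 \left(-1\right)}}{-6956} = 2 \left(-4\right) \frac{1}{80 - 4} \left(- \frac{1}{6956}\right) = 2 \left(-4\right) \frac{1}{76} \left(- \frac{1}{6956}\right) = \left(- \frac{2}{19}\right) \left(- \frac{1}{6956}\right) = \frac{1}{66082}$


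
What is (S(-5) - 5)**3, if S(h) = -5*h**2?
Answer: -2197000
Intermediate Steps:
(S(-5) - 5)**3 = (-5*(-5)**2 - 5)**3 = (-5*25 - 5)**3 = (-125 - 5)**3 = (-130)**3 = -2197000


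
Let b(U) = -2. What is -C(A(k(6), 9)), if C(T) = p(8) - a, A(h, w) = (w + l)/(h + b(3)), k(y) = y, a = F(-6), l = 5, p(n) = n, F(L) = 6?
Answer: -2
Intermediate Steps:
a = 6
A(h, w) = (5 + w)/(-2 + h) (A(h, w) = (w + 5)/(h - 2) = (5 + w)/(-2 + h))
C(T) = 2 (C(T) = 8 - 1*6 = 8 - 6 = 2)
-C(A(k(6), 9)) = -1*2 = -2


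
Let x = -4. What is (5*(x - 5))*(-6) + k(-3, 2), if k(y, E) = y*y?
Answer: 279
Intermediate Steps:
k(y, E) = y²
(5*(x - 5))*(-6) + k(-3, 2) = (5*(-4 - 5))*(-6) + (-3)² = (5*(-9))*(-6) + 9 = -45*(-6) + 9 = 270 + 9 = 279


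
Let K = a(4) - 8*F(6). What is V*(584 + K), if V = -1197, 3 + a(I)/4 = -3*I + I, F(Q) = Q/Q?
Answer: -636804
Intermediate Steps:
F(Q) = 1
a(I) = -12 - 8*I (a(I) = -12 + 4*(-3*I + I) = -12 + 4*(-2*I) = -12 - 8*I)
K = -52 (K = (-12 - 8*4) - 8*1 = (-12 - 32) - 8 = -44 - 8 = -52)
V*(584 + K) = -1197*(584 - 52) = -1197*532 = -636804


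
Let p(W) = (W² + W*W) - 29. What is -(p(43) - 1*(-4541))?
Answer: -8210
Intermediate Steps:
p(W) = -29 + 2*W² (p(W) = (W² + W²) - 29 = 2*W² - 29 = -29 + 2*W²)
-(p(43) - 1*(-4541)) = -((-29 + 2*43²) - 1*(-4541)) = -((-29 + 2*1849) + 4541) = -((-29 + 3698) + 4541) = -(3669 + 4541) = -1*8210 = -8210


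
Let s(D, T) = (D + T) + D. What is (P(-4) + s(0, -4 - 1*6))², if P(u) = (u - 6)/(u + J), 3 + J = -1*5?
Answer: 3025/36 ≈ 84.028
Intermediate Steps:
J = -8 (J = -3 - 1*5 = -3 - 5 = -8)
P(u) = (-6 + u)/(-8 + u) (P(u) = (u - 6)/(u - 8) = (-6 + u)/(-8 + u))
s(D, T) = T + 2*D
(P(-4) + s(0, -4 - 1*6))² = ((-6 - 4)/(-8 - 4) + ((-4 - 1*6) + 2*0))² = (-10/(-12) + ((-4 - 6) + 0))² = (-1/12*(-10) + (-10 + 0))² = (⅚ - 10)² = (-55/6)² = 3025/36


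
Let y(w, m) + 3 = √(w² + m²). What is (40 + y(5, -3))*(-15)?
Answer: -555 - 15*√34 ≈ -642.46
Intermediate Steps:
y(w, m) = -3 + √(m² + w²) (y(w, m) = -3 + √(w² + m²) = -3 + √(m² + w²))
(40 + y(5, -3))*(-15) = (40 + (-3 + √((-3)² + 5²)))*(-15) = (40 + (-3 + √(9 + 25)))*(-15) = (40 + (-3 + √34))*(-15) = (37 + √34)*(-15) = -555 - 15*√34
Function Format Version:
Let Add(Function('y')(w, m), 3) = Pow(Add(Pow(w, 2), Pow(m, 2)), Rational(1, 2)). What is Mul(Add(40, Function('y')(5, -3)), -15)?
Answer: Add(-555, Mul(-15, Pow(34, Rational(1, 2)))) ≈ -642.46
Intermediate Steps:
Function('y')(w, m) = Add(-3, Pow(Add(Pow(m, 2), Pow(w, 2)), Rational(1, 2))) (Function('y')(w, m) = Add(-3, Pow(Add(Pow(w, 2), Pow(m, 2)), Rational(1, 2))) = Add(-3, Pow(Add(Pow(m, 2), Pow(w, 2)), Rational(1, 2))))
Mul(Add(40, Function('y')(5, -3)), -15) = Mul(Add(40, Add(-3, Pow(Add(Pow(-3, 2), Pow(5, 2)), Rational(1, 2)))), -15) = Mul(Add(40, Add(-3, Pow(Add(9, 25), Rational(1, 2)))), -15) = Mul(Add(40, Add(-3, Pow(34, Rational(1, 2)))), -15) = Mul(Add(37, Pow(34, Rational(1, 2))), -15) = Add(-555, Mul(-15, Pow(34, Rational(1, 2))))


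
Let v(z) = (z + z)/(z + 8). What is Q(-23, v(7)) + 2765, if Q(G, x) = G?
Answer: 2742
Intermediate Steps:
v(z) = 2*z/(8 + z) (v(z) = (2*z)/(8 + z) = 2*z/(8 + z))
Q(-23, v(7)) + 2765 = -23 + 2765 = 2742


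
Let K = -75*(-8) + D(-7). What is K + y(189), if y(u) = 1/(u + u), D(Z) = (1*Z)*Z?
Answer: 245323/378 ≈ 649.00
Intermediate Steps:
D(Z) = Z**2 (D(Z) = Z*Z = Z**2)
y(u) = 1/(2*u)
K = 649 (K = -75*(-8) + (-7)**2 = -75*(-8) + 49 = 600 + 49 = 649)
K + y(189) = 649 + (1/2)/189 = 649 + (1/2)*(1/189) = 649 + 1/378 = 245323/378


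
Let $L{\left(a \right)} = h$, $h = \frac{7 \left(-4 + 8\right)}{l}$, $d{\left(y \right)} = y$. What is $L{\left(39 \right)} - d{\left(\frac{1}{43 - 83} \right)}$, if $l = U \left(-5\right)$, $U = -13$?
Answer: $\frac{237}{520} \approx 0.45577$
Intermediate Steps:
$l = 65$ ($l = \left(-13\right) \left(-5\right) = 65$)
$h = \frac{28}{65}$ ($h = \frac{7 \left(-4 + 8\right)}{65} = 7 \cdot 4 \cdot \frac{1}{65} = 28 \cdot \frac{1}{65} = \frac{28}{65} \approx 0.43077$)
$L{\left(a \right)} = \frac{28}{65}$
$L{\left(39 \right)} - d{\left(\frac{1}{43 - 83} \right)} = \frac{28}{65} - \frac{1}{43 - 83} = \frac{28}{65} - \frac{1}{-40} = \frac{28}{65} - - \frac{1}{40} = \frac{28}{65} + \frac{1}{40} = \frac{237}{520}$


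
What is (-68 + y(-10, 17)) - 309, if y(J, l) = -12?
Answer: -389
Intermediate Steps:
(-68 + y(-10, 17)) - 309 = (-68 - 12) - 309 = -80 - 309 = -389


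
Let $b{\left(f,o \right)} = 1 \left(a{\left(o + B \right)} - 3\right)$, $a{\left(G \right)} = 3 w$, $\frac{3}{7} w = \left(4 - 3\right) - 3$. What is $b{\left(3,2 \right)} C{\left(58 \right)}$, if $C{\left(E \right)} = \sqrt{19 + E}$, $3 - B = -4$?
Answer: $- 17 \sqrt{77} \approx -149.17$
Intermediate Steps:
$B = 7$ ($B = 3 - -4 = 3 + 4 = 7$)
$w = - \frac{14}{3}$ ($w = \frac{7 \left(\left(4 - 3\right) - 3\right)}{3} = \frac{7 \left(1 - 3\right)}{3} = \frac{7}{3} \left(-2\right) = - \frac{14}{3} \approx -4.6667$)
$a{\left(G \right)} = -14$ ($a{\left(G \right)} = 3 \left(- \frac{14}{3}\right) = -14$)
$b{\left(f,o \right)} = -17$ ($b{\left(f,o \right)} = 1 \left(-14 - 3\right) = 1 \left(-17\right) = -17$)
$b{\left(3,2 \right)} C{\left(58 \right)} = - 17 \sqrt{19 + 58} = - 17 \sqrt{77}$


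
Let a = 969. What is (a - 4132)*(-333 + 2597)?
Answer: -7161032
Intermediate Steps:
(a - 4132)*(-333 + 2597) = (969 - 4132)*(-333 + 2597) = -3163*2264 = -7161032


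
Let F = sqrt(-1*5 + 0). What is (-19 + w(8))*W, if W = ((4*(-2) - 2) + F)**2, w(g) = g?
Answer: -1045 + 220*I*sqrt(5) ≈ -1045.0 + 491.94*I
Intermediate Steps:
F = I*sqrt(5) (F = sqrt(-5 + 0) = sqrt(-5) = I*sqrt(5) ≈ 2.2361*I)
W = (-10 + I*sqrt(5))**2 (W = ((4*(-2) - 2) + I*sqrt(5))**2 = ((-8 - 2) + I*sqrt(5))**2 = (-10 + I*sqrt(5))**2 ≈ 95.0 - 44.721*I)
(-19 + w(8))*W = (-19 + 8)*(10 - I*sqrt(5))**2 = -11*(10 - I*sqrt(5))**2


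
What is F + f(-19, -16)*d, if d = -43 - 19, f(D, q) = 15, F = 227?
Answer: -703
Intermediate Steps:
d = -62
F + f(-19, -16)*d = 227 + 15*(-62) = 227 - 930 = -703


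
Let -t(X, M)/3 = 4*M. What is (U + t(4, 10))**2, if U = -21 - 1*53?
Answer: 37636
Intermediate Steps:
t(X, M) = -12*M
U = -74 (U = -21 - 53 = -74)
(U + t(4, 10))**2 = (-74 - 12*10)**2 = (-74 - 120)**2 = (-194)**2 = 37636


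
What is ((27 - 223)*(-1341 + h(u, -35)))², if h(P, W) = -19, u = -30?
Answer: 71054233600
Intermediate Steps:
((27 - 223)*(-1341 + h(u, -35)))² = ((27 - 223)*(-1341 - 19))² = (-196*(-1360))² = 266560² = 71054233600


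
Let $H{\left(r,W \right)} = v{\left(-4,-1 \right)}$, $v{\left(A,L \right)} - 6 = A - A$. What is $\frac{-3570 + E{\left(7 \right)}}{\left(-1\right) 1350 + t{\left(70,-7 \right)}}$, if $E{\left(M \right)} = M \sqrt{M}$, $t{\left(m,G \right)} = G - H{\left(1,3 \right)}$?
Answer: $\frac{3570}{1363} - \frac{7 \sqrt{7}}{1363} \approx 2.6056$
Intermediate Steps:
$v{\left(A,L \right)} = 6$ ($v{\left(A,L \right)} = 6 + \left(A - A\right) = 6 + 0 = 6$)
$H{\left(r,W \right)} = 6$
$t{\left(m,G \right)} = -6 + G$ ($t{\left(m,G \right)} = G - 6 = -6 + G$)
$E{\left(M \right)} = M^{\frac{3}{2}}$
$\frac{-3570 + E{\left(7 \right)}}{\left(-1\right) 1350 + t{\left(70,-7 \right)}} = \frac{-3570 + 7^{\frac{3}{2}}}{\left(-1\right) 1350 - 13} = \frac{-3570 + 7 \sqrt{7}}{-1350 - 13} = \frac{-3570 + 7 \sqrt{7}}{-1363} = \left(-3570 + 7 \sqrt{7}\right) \left(- \frac{1}{1363}\right) = \frac{3570}{1363} - \frac{7 \sqrt{7}}{1363}$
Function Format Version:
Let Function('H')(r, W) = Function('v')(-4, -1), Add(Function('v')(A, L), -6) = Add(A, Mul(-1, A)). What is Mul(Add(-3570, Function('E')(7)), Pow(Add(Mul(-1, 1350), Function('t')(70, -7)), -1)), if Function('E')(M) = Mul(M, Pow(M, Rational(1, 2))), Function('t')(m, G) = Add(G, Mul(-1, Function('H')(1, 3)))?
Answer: Add(Rational(3570, 1363), Mul(Rational(-7, 1363), Pow(7, Rational(1, 2)))) ≈ 2.6056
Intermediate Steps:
Function('v')(A, L) = 6 (Function('v')(A, L) = Add(6, Add(A, Mul(-1, A))) = Add(6, 0) = 6)
Function('H')(r, W) = 6
Function('t')(m, G) = Add(-6, G) (Function('t')(m, G) = Add(G, Mul(-1, 6)) = Add(G, -6) = Add(-6, G))
Function('E')(M) = Pow(M, Rational(3, 2))
Mul(Add(-3570, Function('E')(7)), Pow(Add(Mul(-1, 1350), Function('t')(70, -7)), -1)) = Mul(Add(-3570, Pow(7, Rational(3, 2))), Pow(Add(Mul(-1, 1350), Add(-6, -7)), -1)) = Mul(Add(-3570, Mul(7, Pow(7, Rational(1, 2)))), Pow(Add(-1350, -13), -1)) = Mul(Add(-3570, Mul(7, Pow(7, Rational(1, 2)))), Pow(-1363, -1)) = Mul(Add(-3570, Mul(7, Pow(7, Rational(1, 2)))), Rational(-1, 1363)) = Add(Rational(3570, 1363), Mul(Rational(-7, 1363), Pow(7, Rational(1, 2))))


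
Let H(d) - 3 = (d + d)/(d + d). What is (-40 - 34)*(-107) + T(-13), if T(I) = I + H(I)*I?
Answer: 7853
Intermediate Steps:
H(d) = 4 (H(d) = 3 + (d + d)/(d + d) = 3 + (2*d)/((2*d)) = 3 + (2*d)*(1/(2*d)) = 3 + 1 = 4)
T(I) = 5*I (T(I) = I + 4*I = 5*I)
(-40 - 34)*(-107) + T(-13) = (-40 - 34)*(-107) + 5*(-13) = -74*(-107) - 65 = 7918 - 65 = 7853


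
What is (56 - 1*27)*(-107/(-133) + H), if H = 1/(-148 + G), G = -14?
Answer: 498829/21546 ≈ 23.152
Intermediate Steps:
H = -1/162 (H = 1/(-148 - 14) = 1/(-162) = -1/162 ≈ -0.0061728)
(56 - 1*27)*(-107/(-133) + H) = (56 - 1*27)*(-107/(-133) - 1/162) = (56 - 27)*(-107*(-1/133) - 1/162) = 29*(107/133 - 1/162) = 29*(17201/21546) = 498829/21546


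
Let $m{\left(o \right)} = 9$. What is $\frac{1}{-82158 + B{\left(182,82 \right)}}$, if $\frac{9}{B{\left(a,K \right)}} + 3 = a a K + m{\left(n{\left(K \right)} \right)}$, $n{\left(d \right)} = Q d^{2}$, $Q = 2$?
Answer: $- \frac{2716174}{223155423483} \approx -1.2172 \cdot 10^{-5}$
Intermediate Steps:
$n{\left(d \right)} = 2 d^{2}$
$B{\left(a,K \right)} = \frac{9}{6 + K a^{2}}$ ($B{\left(a,K \right)} = \frac{9}{-3 + \left(a a K + 9\right)} = \frac{9}{-3 + \left(a^{2} K + 9\right)} = \frac{9}{-3 + \left(K a^{2} + 9\right)} = \frac{9}{-3 + \left(9 + K a^{2}\right)} = \frac{9}{6 + K a^{2}}$)
$\frac{1}{-82158 + B{\left(182,82 \right)}} = \frac{1}{-82158 + \frac{9}{6 + 82 \cdot 182^{2}}} = \frac{1}{-82158 + \frac{9}{6 + 82 \cdot 33124}} = \frac{1}{-82158 + \frac{9}{6 + 2716168}} = \frac{1}{-82158 + \frac{9}{2716174}} = \frac{1}{- \frac{223155423483}{2716174}} = - \frac{2716174}{223155423483}$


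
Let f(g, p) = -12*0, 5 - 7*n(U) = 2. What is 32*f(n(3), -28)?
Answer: 0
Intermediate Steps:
n(U) = 3/7 (n(U) = 5/7 - ⅐*2 = 5/7 - 2/7 = 3/7)
f(g, p) = 0
32*f(n(3), -28) = 32*0 = 0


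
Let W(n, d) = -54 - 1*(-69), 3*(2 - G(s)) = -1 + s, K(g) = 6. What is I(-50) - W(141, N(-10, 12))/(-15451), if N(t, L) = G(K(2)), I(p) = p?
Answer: -772535/15451 ≈ -49.999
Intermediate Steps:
G(s) = 7/3 - s/3 (G(s) = 2 - (-1 + s)/3 = 2 + (⅓ - s/3) = 7/3 - s/3)
N(t, L) = ⅓ (N(t, L) = 7/3 - ⅓*6 = 7/3 - 2 = ⅓)
W(n, d) = 15 (W(n, d) = -54 + 69 = 15)
I(-50) - W(141, N(-10, 12))/(-15451) = -50 - 15/(-15451) = -50 - 15*(-1)/15451 = -50 - 1*(-15/15451) = -50 + 15/15451 = -772535/15451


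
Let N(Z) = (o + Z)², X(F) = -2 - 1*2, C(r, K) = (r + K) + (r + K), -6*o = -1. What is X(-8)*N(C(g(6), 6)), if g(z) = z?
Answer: -21025/9 ≈ -2336.1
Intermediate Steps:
o = ⅙ (o = -⅙*(-1) = ⅙ ≈ 0.16667)
C(r, K) = 2*K + 2*r (C(r, K) = (K + r) + (K + r) = 2*K + 2*r)
X(F) = -4 (X(F) = -2 - 2 = -4)
N(Z) = (⅙ + Z)²
X(-8)*N(C(g(6), 6)) = -(1 + 6*(2*6 + 2*6))²/9 = -(1 + 6*(12 + 12))²/9 = -(1 + 6*24)²/9 = -(1 + 144)²/9 = -145²/9 = -21025/9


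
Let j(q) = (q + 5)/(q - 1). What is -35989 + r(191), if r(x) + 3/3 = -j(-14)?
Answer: -179953/5 ≈ -35991.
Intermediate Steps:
j(q) = (5 + q)/(-1 + q)
r(x) = -8/5 (r(x) = -1 - (5 - 14)/(-1 - 14) = -1 - (-9)/(-15) = -1 - (-1)*(-9)/15 = -1 - 1*⅗ = -1 - ⅗ = -8/5)
-35989 + r(191) = -35989 - 8/5 = -179953/5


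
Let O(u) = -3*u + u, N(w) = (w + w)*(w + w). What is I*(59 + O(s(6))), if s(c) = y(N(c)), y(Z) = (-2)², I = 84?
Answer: 4284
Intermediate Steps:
N(w) = 4*w² (N(w) = (2*w)*(2*w) = 4*w²)
y(Z) = 4
s(c) = 4
O(u) = -2*u
I*(59 + O(s(6))) = 84*(59 - 2*4) = 84*(59 - 8) = 84*51 = 4284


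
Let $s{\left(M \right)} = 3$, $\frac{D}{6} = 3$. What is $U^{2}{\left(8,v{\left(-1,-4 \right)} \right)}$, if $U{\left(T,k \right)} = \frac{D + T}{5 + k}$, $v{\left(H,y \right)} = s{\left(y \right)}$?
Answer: $\frac{169}{16} \approx 10.563$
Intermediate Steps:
$D = 18$ ($D = 6 \cdot 3 = 18$)
$v{\left(H,y \right)} = 3$
$U{\left(T,k \right)} = \frac{18 + T}{5 + k}$
$U^{2}{\left(8,v{\left(-1,-4 \right)} \right)} = \left(\frac{18 + 8}{5 + 3}\right)^{2} = \left(\frac{1}{8} \cdot 26\right)^{2} = \left(\frac{13}{4}\right)^{2} = \frac{169}{16}$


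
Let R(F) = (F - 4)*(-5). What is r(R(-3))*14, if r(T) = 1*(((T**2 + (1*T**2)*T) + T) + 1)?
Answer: 617904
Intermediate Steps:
R(F) = 20 - 5*F (R(F) = (-4 + F)*(-5) = 20 - 5*F)
r(T) = 1 + T + T**2 + T**3 (r(T) = 1*(((T**2 + T**2*T) + T) + 1) = 1*(((T**2 + T**3) + T) + 1) = 1*((T + T**2 + T**3) + 1) = 1*(1 + T + T**2 + T**3) = 1 + T + T**2 + T**3)
r(R(-3))*14 = (1 + (20 - 5*(-3)) + (20 - 5*(-3))**2 + (20 - 5*(-3))**3)*14 = (1 + (20 + 15) + (20 + 15)**2 + (20 + 15)**3)*14 = (1 + 35 + 35**2 + 35**3)*14 = (1 + 35 + 1225 + 42875)*14 = 44136*14 = 617904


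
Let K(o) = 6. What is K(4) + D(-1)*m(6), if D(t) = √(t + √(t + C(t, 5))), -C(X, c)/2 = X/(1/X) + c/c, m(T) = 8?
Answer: 6 + 8*√(-1 + I*√5) ≈ 12.811 + 10.506*I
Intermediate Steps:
C(X, c) = -2 - 2*X² (C(X, c) = -2*(X/(1/X) + c/c) = -2*(X*X + 1) = -2*(X² + 1) = -2*(1 + X²) = -2 - 2*X²)
D(t) = √(t + √(-2 + t - 2*t²)) (D(t) = √(t + √(t + (-2 - 2*t²))) = √(t + √(-2 + t - 2*t²)))
K(4) + D(-1)*m(6) = 6 + √(-1 + √(-2 - 1 - 2*(-1)²))*8 = 6 + √(-1 + √(-2 - 1 - 2*1))*8 = 6 + √(-1 + √(-2 - 1 - 2))*8 = 6 + √(-1 + √(-5))*8 = 6 + √(-1 + I*√5)*8 = 6 + 8*√(-1 + I*√5)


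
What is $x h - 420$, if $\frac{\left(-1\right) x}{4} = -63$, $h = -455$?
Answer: $-115080$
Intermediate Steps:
$x = 252$ ($x = \left(-4\right) \left(-63\right) = 252$)
$x h - 420 = 252 \left(-455\right) - 420 = -114660 - 420 = -115080$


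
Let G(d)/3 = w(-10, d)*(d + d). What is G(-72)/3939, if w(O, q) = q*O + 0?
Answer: -103680/1313 ≈ -78.964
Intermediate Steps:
w(O, q) = O*q (w(O, q) = O*q + 0 = O*q)
G(d) = -60*d² (G(d) = 3*((-10*d)*(d + d)) = 3*((-10*d)*(2*d)) = 3*(-20*d²) = -60*d²)
G(-72)/3939 = -60*(-72)²/3939 = -60*5184*(1/3939) = -311040*1/3939 = -103680/1313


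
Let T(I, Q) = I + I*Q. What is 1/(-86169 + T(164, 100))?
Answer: -1/69605 ≈ -1.4367e-5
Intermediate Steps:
1/(-86169 + T(164, 100)) = 1/(-86169 + 164*(1 + 100)) = 1/(-86169 + 164*101) = 1/(-86169 + 16564) = 1/(-69605) = -1/69605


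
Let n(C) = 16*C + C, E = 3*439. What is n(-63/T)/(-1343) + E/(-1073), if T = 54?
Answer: -616747/508602 ≈ -1.2126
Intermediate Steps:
E = 1317
n(C) = 17*C
n(-63/T)/(-1343) + E/(-1073) = (17*(-63/54))/(-1343) + 1317/(-1073) = (17*(-63*1/54))*(-1/1343) + 1317*(-1/1073) = (17*(-7/6))*(-1/1343) - 1317/1073 = -119/6*(-1/1343) - 1317/1073 = 7/474 - 1317/1073 = -616747/508602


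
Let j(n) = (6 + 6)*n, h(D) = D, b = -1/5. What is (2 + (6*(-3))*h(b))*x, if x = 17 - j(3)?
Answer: -532/5 ≈ -106.40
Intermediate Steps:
b = -1/5 (b = -1*1/5 = -1/5 ≈ -0.20000)
j(n) = 12*n
x = -19 (x = 17 - 12*3 = 17 - 1*36 = 17 - 36 = -19)
(2 + (6*(-3))*h(b))*x = (2 + (6*(-3))*(-1/5))*(-19) = (2 - 18*(-1/5))*(-19) = (2 + 18/5)*(-19) = (28/5)*(-19) = -532/5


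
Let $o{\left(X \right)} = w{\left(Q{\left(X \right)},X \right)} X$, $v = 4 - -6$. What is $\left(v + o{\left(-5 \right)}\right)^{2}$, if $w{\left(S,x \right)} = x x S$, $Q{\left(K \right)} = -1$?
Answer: $18225$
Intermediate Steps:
$v = 10$ ($v = 4 + 6 = 10$)
$w{\left(S,x \right)} = S x^{2}$ ($w{\left(S,x \right)} = x^{2} S = S x^{2}$)
$o{\left(X \right)} = - X^{3}$ ($o{\left(X \right)} = - X^{2} X = - X^{3}$)
$\left(v + o{\left(-5 \right)}\right)^{2} = \left(10 - \left(-5\right)^{3}\right)^{2} = \left(10 - -125\right)^{2} = \left(10 + 125\right)^{2} = 135^{2} = 18225$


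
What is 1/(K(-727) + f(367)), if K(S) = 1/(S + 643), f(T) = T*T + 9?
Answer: 84/11314631 ≈ 7.4240e-6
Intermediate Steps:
f(T) = 9 + T² (f(T) = T² + 9 = 9 + T²)
K(S) = 1/(643 + S)
1/(K(-727) + f(367)) = 1/(1/(643 - 727) + (9 + 367²)) = 1/(1/(-84) + (9 + 134689)) = 1/(-1/84 + 134698) = 1/(11314631/84) = 84/11314631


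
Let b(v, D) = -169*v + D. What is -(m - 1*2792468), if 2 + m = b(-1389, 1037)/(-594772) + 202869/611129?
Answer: 507506885035967427/181741208794 ≈ 2.7925e+6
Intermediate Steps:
b(v, D) = D - 169*v
m = -375197403835/181741208794 (m = -2 + ((1037 - 169*(-1389))/(-594772) + 202869/611129) = -2 + ((1037 + 234741)*(-1/594772) + 202869*(1/611129)) = -2 + (235778*(-1/594772) + 202869/611129) = -2 + (-117889/297386 + 202869/611129) = -2 - 11714986247/181741208794 = -375197403835/181741208794 ≈ -2.0645)
-(m - 1*2792468) = -(-375197403835/181741208794 - 1*2792468) = -(-375197403835/181741208794 - 2792468) = -1*(-507506885035967427/181741208794) = 507506885035967427/181741208794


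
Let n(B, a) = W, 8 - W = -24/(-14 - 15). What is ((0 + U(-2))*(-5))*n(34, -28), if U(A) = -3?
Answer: 3120/29 ≈ 107.59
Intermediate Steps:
W = 208/29 (W = 8 - (-24)/(-14 - 15) = 8 - (-24)/(-29) = 8 - (-24)*(-1)/29 = 8 - 1*24/29 = 8 - 24/29 = 208/29 ≈ 7.1724)
n(B, a) = 208/29
((0 + U(-2))*(-5))*n(34, -28) = ((0 - 3)*(-5))*(208/29) = -3*(-5)*(208/29) = 15*(208/29) = 3120/29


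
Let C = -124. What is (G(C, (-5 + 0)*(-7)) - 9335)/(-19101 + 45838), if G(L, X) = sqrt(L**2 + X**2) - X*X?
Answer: -10560/26737 + sqrt(16601)/26737 ≈ -0.39014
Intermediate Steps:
G(L, X) = sqrt(L**2 + X**2) - X**2
(G(C, (-5 + 0)*(-7)) - 9335)/(-19101 + 45838) = ((sqrt((-124)**2 + ((-5 + 0)*(-7))**2) - ((-5 + 0)*(-7))**2) - 9335)/(-19101 + 45838) = ((sqrt(15376 + (-5*(-7))**2) - (-5*(-7))**2) - 9335)/26737 = ((sqrt(15376 + 35**2) - 1*35**2) - 9335)*(1/26737) = ((sqrt(15376 + 1225) - 1*1225) - 9335)*(1/26737) = ((sqrt(16601) - 1225) - 9335)*(1/26737) = ((-1225 + sqrt(16601)) - 9335)*(1/26737) = (-10560 + sqrt(16601))*(1/26737) = -10560/26737 + sqrt(16601)/26737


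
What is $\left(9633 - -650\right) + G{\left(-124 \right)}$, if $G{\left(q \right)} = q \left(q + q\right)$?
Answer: $41035$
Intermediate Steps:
$G{\left(q \right)} = 2 q^{2}$ ($G{\left(q \right)} = q 2 q = 2 q^{2}$)
$\left(9633 - -650\right) + G{\left(-124 \right)} = \left(9633 - -650\right) + 2 \left(-124\right)^{2} = \left(9633 + 650\right) + 2 \cdot 15376 = 10283 + 30752 = 41035$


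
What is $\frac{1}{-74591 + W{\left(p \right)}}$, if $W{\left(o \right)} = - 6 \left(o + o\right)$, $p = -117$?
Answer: $- \frac{1}{73187} \approx -1.3664 \cdot 10^{-5}$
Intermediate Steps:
$W{\left(o \right)} = - 12 o$ ($W{\left(o \right)} = - 6 \cdot 2 o = - 12 o$)
$\frac{1}{-74591 + W{\left(p \right)}} = \frac{1}{-74591 - -1404} = \frac{1}{-74591 + 1404} = \frac{1}{-73187} = - \frac{1}{73187}$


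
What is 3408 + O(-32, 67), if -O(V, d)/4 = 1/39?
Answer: 132908/39 ≈ 3407.9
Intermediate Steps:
O(V, d) = -4/39
3408 + O(-32, 67) = 3408 - 4/39 = 132908/39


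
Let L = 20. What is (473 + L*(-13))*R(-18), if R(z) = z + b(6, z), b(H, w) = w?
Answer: -7668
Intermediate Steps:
R(z) = 2*z (R(z) = z + z = 2*z)
(473 + L*(-13))*R(-18) = (473 + 20*(-13))*(2*(-18)) = (473 - 260)*(-36) = 213*(-36) = -7668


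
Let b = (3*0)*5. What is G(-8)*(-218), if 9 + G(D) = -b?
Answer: 1962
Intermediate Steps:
b = 0 (b = 0*5 = 0)
G(D) = -9 (G(D) = -9 - 1*0 = -9 + 0 = -9)
G(-8)*(-218) = -9*(-218) = 1962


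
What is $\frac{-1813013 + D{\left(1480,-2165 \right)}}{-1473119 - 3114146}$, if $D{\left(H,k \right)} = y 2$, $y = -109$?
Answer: $\frac{1813231}{4587265} \approx 0.39528$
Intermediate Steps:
$D{\left(H,k \right)} = -218$ ($D{\left(H,k \right)} = \left(-109\right) 2 = -218$)
$\frac{-1813013 + D{\left(1480,-2165 \right)}}{-1473119 - 3114146} = \frac{-1813013 - 218}{-1473119 - 3114146} = - \frac{1813231}{-4587265} = \left(-1813231\right) \left(- \frac{1}{4587265}\right) = \frac{1813231}{4587265}$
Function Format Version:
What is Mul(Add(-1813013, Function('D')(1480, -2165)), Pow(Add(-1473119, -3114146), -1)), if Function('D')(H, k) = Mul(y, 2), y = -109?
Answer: Rational(1813231, 4587265) ≈ 0.39528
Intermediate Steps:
Function('D')(H, k) = -218 (Function('D')(H, k) = Mul(-109, 2) = -218)
Mul(Add(-1813013, Function('D')(1480, -2165)), Pow(Add(-1473119, -3114146), -1)) = Mul(Add(-1813013, -218), Pow(Add(-1473119, -3114146), -1)) = Mul(-1813231, Pow(-4587265, -1)) = Mul(-1813231, Rational(-1, 4587265)) = Rational(1813231, 4587265)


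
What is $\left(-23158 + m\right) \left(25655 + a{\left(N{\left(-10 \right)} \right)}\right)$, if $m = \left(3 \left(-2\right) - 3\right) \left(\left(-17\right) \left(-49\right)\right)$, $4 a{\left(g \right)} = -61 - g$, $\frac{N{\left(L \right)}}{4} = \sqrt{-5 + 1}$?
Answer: $- \frac{3143946145}{4} + 61310 i \approx -7.8599 \cdot 10^{8} + 61310.0 i$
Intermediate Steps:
$N{\left(L \right)} = 8 i$ ($N{\left(L \right)} = 4 \sqrt{-5 + 1} = 4 \sqrt{-4} = 4 \cdot 2 i = 8 i$)
$a{\left(g \right)} = - \frac{61}{4} - \frac{g}{4}$ ($a{\left(g \right)} = \frac{-61 - g}{4} = - \frac{61}{4} - \frac{g}{4}$)
$m = -7497$ ($m = \left(-6 - 3\right) 833 = \left(-9\right) 833 = -7497$)
$\left(-23158 + m\right) \left(25655 + a{\left(N{\left(-10 \right)} \right)}\right) = \left(-23158 - 7497\right) \left(25655 - \left(\frac{61}{4} + \frac{8 i}{4}\right)\right) = - 30655 \left(25655 - \left(\frac{61}{4} + 2 i\right)\right) = - 30655 \left(\frac{102559}{4} - 2 i\right) = - \frac{3143946145}{4} + 61310 i$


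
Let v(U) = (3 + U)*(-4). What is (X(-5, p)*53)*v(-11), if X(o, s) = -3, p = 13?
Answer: -5088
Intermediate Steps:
v(U) = -12 - 4*U
(X(-5, p)*53)*v(-11) = (-3*53)*(-12 - 4*(-11)) = -159*(-12 + 44) = -159*32 = -5088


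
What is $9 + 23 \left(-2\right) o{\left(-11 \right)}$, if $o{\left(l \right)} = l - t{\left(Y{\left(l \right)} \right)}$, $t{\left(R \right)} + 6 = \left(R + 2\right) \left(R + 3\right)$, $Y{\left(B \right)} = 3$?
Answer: $1619$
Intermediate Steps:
$t{\left(R \right)} = -6 + \left(2 + R\right) \left(3 + R\right)$ ($t{\left(R \right)} = -6 + \left(R + 2\right) \left(R + 3\right) = -6 + \left(2 + R\right) \left(3 + R\right)$)
$o{\left(l \right)} = -24 + l$ ($o{\left(l \right)} = l - 3 \left(5 + 3\right) = l - 3 \cdot 8 = l - 24 = -24 + l$)
$9 + 23 \left(-2\right) o{\left(-11 \right)} = 9 + 23 \left(-2\right) \left(-24 - 11\right) = 9 - -1610 = 9 + 1610 = 1619$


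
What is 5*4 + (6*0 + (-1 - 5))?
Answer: 14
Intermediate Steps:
5*4 + (6*0 + (-1 - 5)) = 20 + (0 - 6) = 20 - 6 = 14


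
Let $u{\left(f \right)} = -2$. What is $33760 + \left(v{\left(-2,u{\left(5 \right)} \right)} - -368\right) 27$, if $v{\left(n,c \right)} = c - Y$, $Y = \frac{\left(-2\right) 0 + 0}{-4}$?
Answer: $43642$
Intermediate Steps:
$Y = 0$ ($Y = \left(0 + 0\right) \left(- \frac{1}{4}\right) = 0 \left(- \frac{1}{4}\right) = 0$)
$v{\left(n,c \right)} = c$ ($v{\left(n,c \right)} = c - 0 = c + 0 = c$)
$33760 + \left(v{\left(-2,u{\left(5 \right)} \right)} - -368\right) 27 = 33760 + \left(-2 - -368\right) 27 = 33760 + \left(-2 + 368\right) 27 = 33760 + 366 \cdot 27 = 33760 + 9882 = 43642$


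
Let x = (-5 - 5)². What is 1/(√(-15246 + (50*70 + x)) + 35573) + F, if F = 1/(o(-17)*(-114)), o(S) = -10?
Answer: 261200639/288522594300 - 3*I*√1294/1265449975 ≈ 0.0009053 - 8.5279e-8*I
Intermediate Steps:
x = 100 (x = (-10)² = 100)
F = 1/1140 (F = 1/(-10*(-114)) = 1/1140 ≈ 0.00087719)
1/(√(-15246 + (50*70 + x)) + 35573) + F = 1/(√(-15246 + (50*70 + 100)) + 35573) + 1/1140 = 1/(√(-15246 + (3500 + 100)) + 35573) + 1/1140 = 1/(√(-15246 + 3600) + 35573) + 1/1140 = 1/(√(-11646) + 35573) + 1/1140 = 1/(3*I*√1294 + 35573) + 1/1140 = 1/(35573 + 3*I*√1294) + 1/1140 = 1/1140 + 1/(35573 + 3*I*√1294)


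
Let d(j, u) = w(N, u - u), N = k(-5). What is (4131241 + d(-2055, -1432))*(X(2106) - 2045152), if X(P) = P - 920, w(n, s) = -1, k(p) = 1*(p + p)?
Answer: -8444114097840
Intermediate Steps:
k(p) = 2*p (k(p) = 1*(2*p) = 2*p)
N = -10 (N = 2*(-5) = -10)
X(P) = -920 + P
d(j, u) = -1
(4131241 + d(-2055, -1432))*(X(2106) - 2045152) = (4131241 - 1)*((-920 + 2106) - 2045152) = 4131240*(1186 - 2045152) = 4131240*(-2043966) = -8444114097840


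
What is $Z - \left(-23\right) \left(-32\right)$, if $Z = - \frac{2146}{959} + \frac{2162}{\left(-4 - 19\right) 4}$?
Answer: $- \frac{1461013}{1918} \approx -761.74$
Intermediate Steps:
$Z = - \frac{49365}{1918}$ ($Z = \left(-2146\right) \frac{1}{959} + \frac{2162}{\left(-23\right) 4} = - \frac{2146}{959} + \frac{2162}{-92} = - \frac{2146}{959} + 2162 \left(- \frac{1}{92}\right) = - \frac{2146}{959} - \frac{47}{2} = - \frac{49365}{1918} \approx -25.738$)
$Z - \left(-23\right) \left(-32\right) = - \frac{49365}{1918} - \left(-23\right) \left(-32\right) = - \frac{49365}{1918} - 736 = - \frac{1461013}{1918}$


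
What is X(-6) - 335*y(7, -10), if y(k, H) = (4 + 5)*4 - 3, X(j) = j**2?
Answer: -11019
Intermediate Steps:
y(k, H) = 33 (y(k, H) = 9*4 - 3 = 36 - 3 = 33)
X(-6) - 335*y(7, -10) = (-6)**2 - 335*33 = 36 - 11055 = -11019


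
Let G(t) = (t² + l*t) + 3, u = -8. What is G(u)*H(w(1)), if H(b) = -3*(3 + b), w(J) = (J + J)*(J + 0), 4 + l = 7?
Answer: -645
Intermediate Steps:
l = 3 (l = -4 + 7 = 3)
w(J) = 2*J² (w(J) = (2*J)*J = 2*J²)
G(t) = 3 + t² + 3*t (G(t) = (t² + 3*t) + 3 = 3 + t² + 3*t)
H(b) = -9 - 3*b
G(u)*H(w(1)) = (3 + (-8)² + 3*(-8))*(-9 - 6*1²) = (3 + 64 - 24)*(-9 - 6) = 43*(-9 - 3*2) = 43*(-9 - 6) = 43*(-15) = -645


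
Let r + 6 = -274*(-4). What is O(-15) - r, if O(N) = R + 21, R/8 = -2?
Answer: -1085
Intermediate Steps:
r = 1090 (r = -6 - 274*(-4) = -6 + 1096 = 1090)
R = -16 (R = 8*(-2) = -16)
O(N) = 5 (O(N) = -16 + 21 = 5)
O(-15) - r = 5 - 1*1090 = 5 - 1090 = -1085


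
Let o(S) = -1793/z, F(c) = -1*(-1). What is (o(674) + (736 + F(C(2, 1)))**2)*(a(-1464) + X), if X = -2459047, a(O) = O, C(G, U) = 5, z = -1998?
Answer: -2670278063815505/1998 ≈ -1.3365e+12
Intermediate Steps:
F(c) = 1
o(S) = 1793/1998 (o(S) = -1793/(-1998) = -1793*(-1/1998) = 1793/1998)
(o(674) + (736 + F(C(2, 1)))**2)*(a(-1464) + X) = (1793/1998 + (736 + 1)**2)*(-1464 - 2459047) = (1793/1998 + 737**2)*(-2460511) = (1793/1998 + 543169)*(-2460511) = (1085253455/1998)*(-2460511) = -2670278063815505/1998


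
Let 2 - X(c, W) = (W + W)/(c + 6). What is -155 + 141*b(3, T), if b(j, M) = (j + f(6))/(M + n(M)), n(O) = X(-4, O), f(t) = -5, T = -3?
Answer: -296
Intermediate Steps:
X(c, W) = 2 - 2*W/(6 + c) (X(c, W) = 2 - (W + W)/(c + 6) = 2 - 2*W/(6 + c))
n(O) = 2 - O (n(O) = 2*(6 - 4 - O)/(6 - 4) = 2*(2 - O)/2 = 2*(½)*(2 - O) = 2 - O)
b(j, M) = -5/2 + j/2 (b(j, M) = (j - 5)/(M + (2 - M)) = (-5 + j)/2 = (-5 + j)*(½) = -5/2 + j/2)
-155 + 141*b(3, T) = -155 + 141*(-5/2 + (½)*3) = -155 + 141*(-5/2 + 3/2) = -155 + 141*(-1) = -155 - 141 = -296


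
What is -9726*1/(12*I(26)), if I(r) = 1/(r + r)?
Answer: -42146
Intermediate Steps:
I(r) = 1/(2*r)
-9726*1/(12*I(26)) = -9726/(((½)/26)*12) = -9726/(((½)*(1/26))*12) = -9726/((1/52)*12) = -9726/3/13 = -9726*13/3 = -42146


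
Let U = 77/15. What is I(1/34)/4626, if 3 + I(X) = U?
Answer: 16/34695 ≈ 0.00046116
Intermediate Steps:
U = 77/15 (U = 77*(1/15) = 77/15 ≈ 5.1333)
I(X) = 32/15 (I(X) = -3 + 77/15 = 32/15)
I(1/34)/4626 = (32/15)/4626 = (32/15)*(1/4626) = 16/34695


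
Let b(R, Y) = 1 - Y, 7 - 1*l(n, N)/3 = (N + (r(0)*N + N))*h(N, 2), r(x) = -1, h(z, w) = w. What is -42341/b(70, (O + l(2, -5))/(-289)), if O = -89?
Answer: -12236549/251 ≈ -48751.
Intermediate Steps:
l(n, N) = 21 - 6*N (l(n, N) = 21 - 3*(N + (-N + N))*2 = 21 - 3*(N + 0)*2 = 21 - 3*N*2 = 21 - 6*N)
-42341/b(70, (O + l(2, -5))/(-289)) = -42341/(1 - (-89 + (21 - 6*(-5)))/(-289)) = -42341/(1 - (-89 + (21 + 30))*(-1)/289) = -42341/(1 - (-89 + 51)*(-1)/289) = -42341/(1 - (-38)*(-1)/289) = -42341/(1 - 1*38/289) = -42341/(1 - 38/289) = -42341/251/289 = -42341*289/251 = -12236549/251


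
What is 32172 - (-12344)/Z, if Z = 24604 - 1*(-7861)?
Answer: 1044476324/32465 ≈ 32172.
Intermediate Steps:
Z = 32465 (Z = 24604 + 7861 = 32465)
32172 - (-12344)/Z = 32172 - (-12344)/32465 = 32172 - 1*(-12344/32465) = 32172 + 12344/32465 = 1044476324/32465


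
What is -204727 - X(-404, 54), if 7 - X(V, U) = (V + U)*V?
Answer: -63334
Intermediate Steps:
X(V, U) = 7 - V*(U + V) (X(V, U) = 7 - (V + U)*V = 7 - (U + V)*V = 7 - V*(U + V))
-204727 - X(-404, 54) = -204727 - (7 - 1*(-404)² - 1*54*(-404)) = -204727 - (7 - 1*163216 + 21816) = -204727 - (7 - 163216 + 21816) = -204727 - 1*(-141393) = -204727 + 141393 = -63334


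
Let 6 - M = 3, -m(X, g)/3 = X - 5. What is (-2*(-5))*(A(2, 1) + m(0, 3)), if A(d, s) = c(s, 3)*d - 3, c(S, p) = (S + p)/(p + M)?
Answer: 400/3 ≈ 133.33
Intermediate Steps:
m(X, g) = 15 - 3*X (m(X, g) = -3*(X - 5) = -3*(-5 + X) = 15 - 3*X)
M = 3 (M = 6 - 1*3 = 6 - 3 = 3)
c(S, p) = (S + p)/(3 + p) (c(S, p) = (S + p)/(p + 3) = (S + p)/(3 + p))
A(d, s) = -3 + d*(½ + s/6) (A(d, s) = ((s + 3)/(3 + 3))*d - 3 = ((3 + s)/6)*d - 3 = (½ + s/6)*d - 3 = d*(½ + s/6) - 3 = -3 + d*(½ + s/6))
(-2*(-5))*(A(2, 1) + m(0, 3)) = (-2*(-5))*((-3 + (⅙)*2*(3 + 1)) + (15 - 3*0)) = 10*((-3 + (⅙)*2*4) + (15 + 0)) = 10*((-3 + 4/3) + 15) = 10*(-5/3 + 15) = 10*(40/3) = 400/3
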